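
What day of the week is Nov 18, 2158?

Saturday

Doomsday rule: the anchor day for the 2100s is Sunday. For year 58: 58÷12 = 4 r 10, and 10÷4 = 2, so 4+10+2 = 16.
Sunday + 16 ≡ Tuesday — that's 2158's doomsday.
In November the doomsday date is Nov 7.
Nov 18 is 11 days after Nov 7; 11 mod 7 = 4, so Tuesday + 4 = Saturday.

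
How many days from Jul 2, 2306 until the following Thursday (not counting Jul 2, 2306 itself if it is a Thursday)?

Jul 2, 2306 is a Monday.
From Monday to the next Thursday is 3 days.

3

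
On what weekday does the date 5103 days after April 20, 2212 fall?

First find the weekday of Apr 20, 2212. Doomsday rule: the anchor day for the 2200s is Friday. For year 12: 12÷12 = 1 r 0, and 0÷4 = 0, so 1+0+0 = 1.
Friday + 1 ≡ Saturday — that's 2212's doomsday.
In April the doomsday date is Apr 4.
Apr 20 is 16 days after Apr 4; 16 mod 7 = 2, so Saturday + 2 = Monday.
5103 mod 7 = 0, so 5103 days after a Monday is Monday + 0 = Monday.

Monday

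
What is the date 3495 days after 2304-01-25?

August 20, 2313

+366 (one year; includes Feb 29, 2304) → Jan 25, 2305 (3129 left).
+365 (one year) → Jan 25, 2306 (2764 left).
+365 (one year) → Jan 25, 2307 (2399 left).
+365 (one year) → Jan 25, 2308 (2034 left).
+366 (one year; includes Feb 29, 2308) → Jan 25, 2309 (1668 left).
+365 (one year) → Jan 25, 2310 (1303 left).
+365 (one year) → Jan 25, 2311 (938 left).
+365 (one year) → Jan 25, 2312 (573 left).
+366 (one year; includes Feb 29, 2312) → Jan 25, 2313 (207 left).
Jan has 31 days: +7 → Feb 1, 2313 (200 left).
Feb has 28 days: +28 → Mar 1, 2313 (172 left).
Mar has 31 days: +31 → Apr 1, 2313 (141 left).
Apr has 30 days: +30 → May 1, 2313 (111 left).
May has 31 days: +31 → Jun 1, 2313 (80 left).
Jun has 30 days: +30 → Jul 1, 2313 (50 left).
Jul has 31 days: +31 → Aug 1, 2313 (19 left).
+19 → Aug 20, 2313.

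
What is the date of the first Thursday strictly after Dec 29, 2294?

January 3, 2295

Dec 29, 2294 is a Saturday.
From Saturday to the next Thursday is 5 days.
Dec 29, 2294 + 5 = Jan 3, 2295.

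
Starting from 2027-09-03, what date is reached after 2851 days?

+366 (one year; includes Feb 29, 2028) → Sep 3, 2028 (2485 left).
+365 (one year) → Sep 3, 2029 (2120 left).
+365 (one year) → Sep 3, 2030 (1755 left).
+365 (one year) → Sep 3, 2031 (1390 left).
+366 (one year; includes Feb 29, 2032) → Sep 3, 2032 (1024 left).
+365 (one year) → Sep 3, 2033 (659 left).
+365 (one year) → Sep 3, 2034 (294 left).
Sep has 30 days: +28 → Oct 1, 2034 (266 left).
Oct has 31 days: +31 → Nov 1, 2034 (235 left).
Nov has 30 days: +30 → Dec 1, 2034 (205 left).
Dec has 31 days: +31 → Jan 1, 2035 (174 left).
Jan has 31 days: +31 → Feb 1, 2035 (143 left).
Feb has 28 days: +28 → Mar 1, 2035 (115 left).
Mar has 31 days: +31 → Apr 1, 2035 (84 left).
Apr has 30 days: +30 → May 1, 2035 (54 left).
May has 31 days: +31 → Jun 1, 2035 (23 left).
+23 → Jun 24, 2035.

June 24, 2035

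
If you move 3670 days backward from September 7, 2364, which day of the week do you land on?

Saturday

Sep 7, 2364 is a Monday.
3670 mod 7 = 2, so 3670 days before a Monday is Monday − 2 = Saturday.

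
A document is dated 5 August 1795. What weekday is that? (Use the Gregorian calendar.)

Doomsday rule: the anchor day for the 1700s is Sunday. For year 95: 95÷12 = 7 r 11, and 11÷4 = 2, so 7+11+2 = 20.
Sunday + 20 ≡ Saturday — that's 1795's doomsday.
In August the doomsday date is Aug 8.
Aug 5 is 3 days before Aug 8; 3 mod 7 = 3, so Saturday − 3 = Wednesday.

Wednesday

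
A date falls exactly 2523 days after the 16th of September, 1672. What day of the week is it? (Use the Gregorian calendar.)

Sep 16, 1672 is a Friday.
2523 mod 7 = 3, so 2523 days after a Friday is Friday + 3 = Monday.

Monday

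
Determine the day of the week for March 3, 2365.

Wednesday

Doomsday rule: the anchor day for the 2300s is Wednesday. For year 65: 65÷12 = 5 r 5, and 5÷4 = 1, so 5+5+1 = 11.
Wednesday + 11 ≡ Sunday — that's 2365's doomsday.
In March the doomsday date is Mar 14.
Mar 3 is 11 days before Mar 14; 11 mod 7 = 4, so Sunday − 4 = Wednesday.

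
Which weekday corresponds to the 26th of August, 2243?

Saturday

Doomsday rule: the anchor day for the 2200s is Friday. For year 43: 43÷12 = 3 r 7, and 7÷4 = 1, so 3+7+1 = 11.
Friday + 11 ≡ Tuesday — that's 2243's doomsday.
In August the doomsday date is Aug 8.
Aug 26 is 18 days after Aug 8; 18 mod 7 = 4, so Tuesday + 4 = Saturday.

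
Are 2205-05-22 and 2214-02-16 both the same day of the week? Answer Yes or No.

Yes

From May 22, 2205 to Feb 16, 2214 is 3192 days.
3192 mod 7 = 0, so they are the same weekday.
(May 22, 2205 is a Wednesday; Feb 16, 2214 is a Wednesday.)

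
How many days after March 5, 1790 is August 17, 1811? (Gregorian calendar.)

7834

Mar 5, 1790 → Mar 5, 1791: 365 days.
Mar 5, 1791 → Mar 5, 1792: 366 days (Feb 29, 1792 is in that span).
Mar 5, 1792 → Mar 5, 1793: 365 days.
Mar 5, 1793 → Mar 5, 1794: 365 days.
Mar 5, 1794 → Mar 5, 1795: 365 days.
Mar 5, 1795 → Mar 5, 1796: 366 days (Feb 29, 1796 is in that span).
Mar 5, 1796 → Mar 5, 1797: 365 days.
Mar 5, 1797 → Mar 5, 1798: 365 days.
Mar 5, 1798 → Mar 5, 1799: 365 days.
Mar 5, 1799 → Mar 5, 1800: 365 days.
Mar 5, 1800 → Mar 5, 1801: 365 days.
Mar 5, 1801 → Mar 5, 1802: 365 days.
Mar 5, 1802 → Mar 5, 1803: 365 days.
Mar 5, 1803 → Mar 5, 1804: 366 days (Feb 29, 1804 is in that span).
Mar 5, 1804 → Mar 5, 1805: 365 days.
Mar 5, 1805 → Mar 5, 1806: 365 days.
Mar 5, 1806 → Mar 5, 1807: 365 days.
Mar 5, 1807 → Mar 5, 1808: 366 days (Feb 29, 1808 is in that span).
Mar 5, 1808 → Mar 5, 1809: 365 days.
Mar 5, 1809 → Mar 5, 1810: 365 days.
Mar 5, 1810 → Mar 5, 1811: 365 days.
Mar 5, 1811 → Apr 5, 1811: 31 days (March has 31).
Apr 5, 1811 → May 5, 1811: 30 days (April has 30).
May 5, 1811 → Jun 5, 1811: 31 days (May has 31).
Jun 5, 1811 → Jul 5, 1811: 30 days (June has 30).
Jul 5, 1811 → Aug 5, 1811: 31 days (July has 31).
Aug 5, 1811 → Aug 17, 1811: 12 days.
Total: 7834 days.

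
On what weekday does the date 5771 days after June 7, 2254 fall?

Saturday

Jun 7, 2254 is a Wednesday.
5771 mod 7 = 3, so 5771 days after a Wednesday is Wednesday + 3 = Saturday.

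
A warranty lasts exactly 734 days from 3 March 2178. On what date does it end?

+365 (one year) → Mar 3, 2179 (369 left).
Mar has 31 days: +29 → Apr 1, 2179 (340 left).
Apr has 30 days: +30 → May 1, 2179 (310 left).
May has 31 days: +31 → Jun 1, 2179 (279 left).
Jun has 30 days: +30 → Jul 1, 2179 (249 left).
Jul has 31 days: +31 → Aug 1, 2179 (218 left).
Aug has 31 days: +31 → Sep 1, 2179 (187 left).
Sep has 30 days: +30 → Oct 1, 2179 (157 left).
Oct has 31 days: +31 → Nov 1, 2179 (126 left).
Nov has 30 days: +30 → Dec 1, 2179 (96 left).
Dec has 31 days: +31 → Jan 1, 2180 (65 left).
Jan has 31 days: +31 → Feb 1, 2180 (34 left).
Feb has 29 days: +29 → Mar 1, 2180 (5 left).
+5 → Mar 6, 2180.

March 6, 2180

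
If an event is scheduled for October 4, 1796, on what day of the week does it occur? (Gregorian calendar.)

Doomsday rule: the anchor day for the 1700s is Sunday. For year 96: 96÷12 = 8 r 0, and 0÷4 = 0, so 8+0+0 = 8.
Sunday + 8 ≡ Monday — that's 1796's doomsday.
In October the doomsday date is Oct 10.
Oct 4 is 6 days before Oct 10; 6 mod 7 = 6, so Monday − 6 = Tuesday.

Tuesday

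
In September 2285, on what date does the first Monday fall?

September 7, 2285

September 1, 2285 is a Tuesday.
The first Monday is therefore September 7 (6 days later).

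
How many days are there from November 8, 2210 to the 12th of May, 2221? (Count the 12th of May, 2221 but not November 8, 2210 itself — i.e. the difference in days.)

3838

Nov 8, 2210 → Nov 8, 2211: 365 days.
Nov 8, 2211 → Nov 8, 2212: 366 days (Feb 29, 2212 is in that span).
Nov 8, 2212 → Nov 8, 2213: 365 days.
Nov 8, 2213 → Nov 8, 2214: 365 days.
Nov 8, 2214 → Nov 8, 2215: 365 days.
Nov 8, 2215 → Nov 8, 2216: 366 days (Feb 29, 2216 is in that span).
Nov 8, 2216 → Nov 8, 2217: 365 days.
Nov 8, 2217 → Nov 8, 2218: 365 days.
Nov 8, 2218 → Nov 8, 2219: 365 days.
Nov 8, 2219 → Nov 8, 2220: 366 days (Feb 29, 2220 is in that span).
Nov 8, 2220 → Dec 8, 2220: 30 days (November has 30).
Dec 8, 2220 → Jan 8, 2221: 31 days (December has 31).
Jan 8, 2221 → Feb 8, 2221: 31 days (January has 31).
Feb 8, 2221 → Mar 8, 2221: 28 days (February has 28).
Mar 8, 2221 → Apr 8, 2221: 31 days (March has 31).
Apr 8, 2221 → May 8, 2221: 30 days (April has 30).
May 8, 2221 → May 12, 2221: 4 days.
Total: 3838 days.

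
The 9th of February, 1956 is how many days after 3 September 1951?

1620

Sep 3, 1951 → Sep 3, 1952: 366 days (Feb 29, 1952 is in that span).
Sep 3, 1952 → Sep 3, 1953: 365 days.
Sep 3, 1953 → Sep 3, 1954: 365 days.
Sep 3, 1954 → Sep 3, 1955: 365 days.
Sep 3, 1955 → Oct 3, 1955: 30 days (September has 30).
Oct 3, 1955 → Nov 3, 1955: 31 days (October has 31).
Nov 3, 1955 → Dec 3, 1955: 30 days (November has 30).
Dec 3, 1955 → Jan 3, 1956: 31 days (December has 31).
Jan 3, 1956 → Feb 3, 1956: 31 days (January has 31).
Feb 3, 1956 → Feb 9, 1956: 6 days.
Total: 1620 days.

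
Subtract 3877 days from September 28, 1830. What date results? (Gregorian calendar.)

−365 (one year) → Sep 28, 1829 (3512 left).
−365 (one year) → Sep 28, 1828 (3147 left).
−366 (one year; includes Feb 29, 1828) → Sep 28, 1827 (2781 left).
−365 (one year) → Sep 28, 1826 (2416 left).
−365 (one year) → Sep 28, 1825 (2051 left).
−365 (one year) → Sep 28, 1824 (1686 left).
−366 (one year; includes Feb 29, 1824) → Sep 28, 1823 (1320 left).
−365 (one year) → Sep 28, 1822 (955 left).
−365 (one year) → Sep 28, 1821 (590 left).
−365 (one year) → Sep 28, 1820 (225 left).
−28 → Aug 31, 1820 (end of Aug, 31 days; 197 left).
−31 → Jul 31, 1820 (end of Jul, 31 days; 166 left).
−31 → Jun 30, 1820 (end of Jun, 30 days; 135 left).
−30 → May 31, 1820 (end of May, 31 days; 105 left).
−31 → Apr 30, 1820 (end of Apr, 30 days; 74 left).
−30 → Mar 31, 1820 (end of Mar, 31 days; 44 left).
−31 → Feb 29, 1820 (end of Feb, 29 days; 13 left).
−13 → Feb 16, 1820.

February 16, 1820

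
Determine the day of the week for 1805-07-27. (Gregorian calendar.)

January 1, 1805 is a Tuesday.
Jan 1, 1805 → Feb 1, 1805: 31 days (January has 31).
Feb 1, 1805 → Mar 1, 1805: 28 days (February has 28).
Mar 1, 1805 → Apr 1, 1805: 31 days (March has 31).
Apr 1, 1805 → May 1, 1805: 30 days (April has 30).
May 1, 1805 → Jun 1, 1805: 31 days (May has 31).
Jun 1, 1805 → Jul 1, 1805: 30 days (June has 30).
Jul 1, 1805 → Jul 27, 1805: 26 days.
Total: 207 days.
207 mod 7 = 4, so Tuesday + 4 = Saturday.

Saturday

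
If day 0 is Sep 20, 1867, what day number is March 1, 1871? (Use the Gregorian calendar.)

1258

Sep 20, 1867 → Sep 20, 1868: 366 days (Feb 29, 1868 is in that span).
Sep 20, 1868 → Sep 20, 1869: 365 days.
Sep 20, 1869 → Sep 20, 1870: 365 days.
Sep 20, 1870 → Oct 20, 1870: 30 days (September has 30).
Oct 20, 1870 → Nov 20, 1870: 31 days (October has 31).
Nov 20, 1870 → Dec 20, 1870: 30 days (November has 30).
Dec 20, 1870 → Jan 20, 1871: 31 days (December has 31).
Jan 20, 1871 → Feb 20, 1871: 31 days (January has 31).
Feb 20, 1871 → Mar 1, 1871: 9 days.
Total: 1258 days.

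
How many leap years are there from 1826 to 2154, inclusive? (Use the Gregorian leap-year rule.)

Multiples of 4 in [1826,2154]: 82.
Of those, multiples of 100: 3 (not leap unless ÷400).
Multiples of 400: 1.
Leap years = 82 − 3 + 1 = 80.

80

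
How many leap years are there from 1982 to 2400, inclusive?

Multiples of 4 in [1982,2400]: 105.
Of those, multiples of 100: 5 (not leap unless ÷400).
Multiples of 400: 2.
Leap years = 105 − 5 + 2 = 102.

102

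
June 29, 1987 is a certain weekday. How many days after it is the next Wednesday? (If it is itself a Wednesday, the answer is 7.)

Jun 29, 1987 is a Monday.
From Monday to the next Wednesday is 2 days.

2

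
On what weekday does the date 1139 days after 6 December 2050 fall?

Sunday

First find the weekday of Dec 6, 2050. Doomsday rule: the anchor day for the 2000s is Tuesday. For year 50: 50÷12 = 4 r 2, and 2÷4 = 0, so 4+2+0 = 6.
Tuesday + 6 ≡ Monday — that's 2050's doomsday.
In December the doomsday date is Dec 12.
Dec 6 is 6 days before Dec 12; 6 mod 7 = 6, so Monday − 6 = Tuesday.
1139 mod 7 = 5, so 1139 days after a Tuesday is Tuesday + 5 = Sunday.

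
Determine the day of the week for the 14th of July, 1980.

Doomsday rule: the anchor day for the 1900s is Wednesday. For year 80: 80÷12 = 6 r 8, and 8÷4 = 2, so 6+8+2 = 16.
Wednesday + 16 ≡ Friday — that's 1980's doomsday.
In July the doomsday date is Jul 11.
Jul 14 is 3 days after Jul 11; 3 mod 7 = 3, so Friday + 3 = Monday.

Monday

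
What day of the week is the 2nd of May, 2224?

Sunday

Doomsday rule: the anchor day for the 2200s is Friday. For year 24: 24÷12 = 2 r 0, and 0÷4 = 0, so 2+0+0 = 2.
Friday + 2 ≡ Sunday — that's 2224's doomsday.
In May the doomsday date is May 9.
May 2 is 7 days before May 9; 7 mod 7 = 0, so Sunday − 0 = Sunday.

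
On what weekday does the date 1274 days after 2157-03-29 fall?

Tuesday

First find the weekday of Mar 29, 2157. Doomsday rule: the anchor day for the 2100s is Sunday. For year 57: 57÷12 = 4 r 9, and 9÷4 = 2, so 4+9+2 = 15.
Sunday + 15 ≡ Monday — that's 2157's doomsday.
In March the doomsday date is Mar 14.
Mar 29 is 15 days after Mar 14; 15 mod 7 = 1, so Monday + 1 = Tuesday.
1274 mod 7 = 0, so 1274 days after a Tuesday is Tuesday + 0 = Tuesday.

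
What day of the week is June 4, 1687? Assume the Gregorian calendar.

Wednesday

Doomsday rule: the anchor day for the 1600s is Tuesday. For year 87: 87÷12 = 7 r 3, and 3÷4 = 0, so 7+3+0 = 10.
Tuesday + 10 ≡ Friday — that's 1687's doomsday.
In June the doomsday date is Jun 6.
Jun 4 is 2 days before Jun 6; 2 mod 7 = 2, so Friday − 2 = Wednesday.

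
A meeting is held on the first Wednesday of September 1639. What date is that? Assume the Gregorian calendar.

September 7, 1639

September 1, 1639 is a Thursday.
The first Wednesday is therefore September 7 (6 days later).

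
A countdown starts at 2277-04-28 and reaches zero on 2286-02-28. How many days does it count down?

3228

Apr 28, 2277 → Apr 28, 2278: 365 days.
Apr 28, 2278 → Apr 28, 2279: 365 days.
Apr 28, 2279 → Apr 28, 2280: 366 days (Feb 29, 2280 is in that span).
Apr 28, 2280 → Apr 28, 2281: 365 days.
Apr 28, 2281 → Apr 28, 2282: 365 days.
Apr 28, 2282 → Apr 28, 2283: 365 days.
Apr 28, 2283 → Apr 28, 2284: 366 days (Feb 29, 2284 is in that span).
Apr 28, 2284 → Apr 28, 2285: 365 days.
Apr 28, 2285 → May 28, 2285: 30 days (April has 30).
May 28, 2285 → Jun 28, 2285: 31 days (May has 31).
Jun 28, 2285 → Jul 28, 2285: 30 days (June has 30).
Jul 28, 2285 → Aug 28, 2285: 31 days (July has 31).
Aug 28, 2285 → Sep 28, 2285: 31 days (August has 31).
Sep 28, 2285 → Oct 28, 2285: 30 days (September has 30).
Oct 28, 2285 → Nov 28, 2285: 31 days (October has 31).
Nov 28, 2285 → Dec 28, 2285: 30 days (November has 30).
Dec 28, 2285 → Jan 28, 2286: 31 days (December has 31).
Jan 28, 2286 → Feb 28, 2286: 31 days.
Total: 3228 days.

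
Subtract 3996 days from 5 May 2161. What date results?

May 27, 2150

−365 (one year) → May 5, 2160 (3631 left).
−366 (one year; includes Feb 29, 2160) → May 5, 2159 (3265 left).
−365 (one year) → May 5, 2158 (2900 left).
−365 (one year) → May 5, 2157 (2535 left).
−365 (one year) → May 5, 2156 (2170 left).
−366 (one year; includes Feb 29, 2156) → May 5, 2155 (1804 left).
−365 (one year) → May 5, 2154 (1439 left).
−365 (one year) → May 5, 2153 (1074 left).
−365 (one year) → May 5, 2152 (709 left).
−366 (one year; includes Feb 29, 2152) → May 5, 2151 (343 left).
−5 → Apr 30, 2151 (end of Apr, 30 days; 338 left).
−30 → Mar 31, 2151 (end of Mar, 31 days; 308 left).
−31 → Feb 28, 2151 (end of Feb, 28 days; 277 left).
−28 → Jan 31, 2151 (end of Jan, 31 days; 249 left).
−31 → Dec 31, 2150 (end of Dec, 31 days; 218 left).
−31 → Nov 30, 2150 (end of Nov, 30 days; 187 left).
−30 → Oct 31, 2150 (end of Oct, 31 days; 157 left).
−31 → Sep 30, 2150 (end of Sep, 30 days; 126 left).
−30 → Aug 31, 2150 (end of Aug, 31 days; 96 left).
−31 → Jul 31, 2150 (end of Jul, 31 days; 65 left).
−31 → Jun 30, 2150 (end of Jun, 30 days; 34 left).
−30 → May 31, 2150 (end of May, 31 days; 4 left).
−4 → May 27, 2150.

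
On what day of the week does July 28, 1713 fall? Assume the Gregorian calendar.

Doomsday rule: the anchor day for the 1700s is Sunday. For year 13: 13÷12 = 1 r 1, and 1÷4 = 0, so 1+1+0 = 2.
Sunday + 2 ≡ Tuesday — that's 1713's doomsday.
In July the doomsday date is Jul 11.
Jul 28 is 17 days after Jul 11; 17 mod 7 = 3, so Tuesday + 3 = Friday.

Friday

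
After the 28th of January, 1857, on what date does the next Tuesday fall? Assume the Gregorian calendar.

February 3, 1857

Jan 28, 1857 is a Wednesday.
From Wednesday to the next Tuesday is 6 days.
Jan 28, 1857 + 6 = Feb 3, 1857.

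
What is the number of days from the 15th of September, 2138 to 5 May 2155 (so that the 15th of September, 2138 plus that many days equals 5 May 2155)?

Sep 15, 2138 → Sep 15, 2139: 365 days.
Sep 15, 2139 → Sep 15, 2140: 366 days (Feb 29, 2140 is in that span).
Sep 15, 2140 → Sep 15, 2141: 365 days.
Sep 15, 2141 → Sep 15, 2142: 365 days.
Sep 15, 2142 → Sep 15, 2143: 365 days.
Sep 15, 2143 → Sep 15, 2144: 366 days (Feb 29, 2144 is in that span).
Sep 15, 2144 → Sep 15, 2145: 365 days.
Sep 15, 2145 → Sep 15, 2146: 365 days.
Sep 15, 2146 → Sep 15, 2147: 365 days.
Sep 15, 2147 → Sep 15, 2148: 366 days (Feb 29, 2148 is in that span).
Sep 15, 2148 → Sep 15, 2149: 365 days.
Sep 15, 2149 → Sep 15, 2150: 365 days.
Sep 15, 2150 → Sep 15, 2151: 365 days.
Sep 15, 2151 → Sep 15, 2152: 366 days (Feb 29, 2152 is in that span).
Sep 15, 2152 → Sep 15, 2153: 365 days.
Sep 15, 2153 → Sep 15, 2154: 365 days.
Sep 15, 2154 → Oct 15, 2154: 30 days (September has 30).
Oct 15, 2154 → Nov 15, 2154: 31 days (October has 31).
Nov 15, 2154 → Dec 15, 2154: 30 days (November has 30).
Dec 15, 2154 → Jan 15, 2155: 31 days (December has 31).
Jan 15, 2155 → Feb 15, 2155: 31 days (January has 31).
Feb 15, 2155 → Mar 15, 2155: 28 days (February has 28).
Mar 15, 2155 → Apr 15, 2155: 31 days (March has 31).
Apr 15, 2155 → May 5, 2155: 20 days.
Total: 6076 days.

6076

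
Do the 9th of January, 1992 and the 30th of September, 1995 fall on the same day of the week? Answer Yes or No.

From Jan 9, 1992 to Sep 30, 1995 is 1360 days.
1360 mod 7 = 2, so they are different weekdays.
(Jan 9, 1992 is a Thursday; Sep 30, 1995 is a Saturday.)

No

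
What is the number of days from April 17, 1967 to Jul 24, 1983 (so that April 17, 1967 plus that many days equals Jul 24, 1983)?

5942

Apr 17, 1967 → Apr 17, 1968: 366 days (Feb 29, 1968 is in that span).
Apr 17, 1968 → Apr 17, 1969: 365 days.
Apr 17, 1969 → Apr 17, 1970: 365 days.
Apr 17, 1970 → Apr 17, 1971: 365 days.
Apr 17, 1971 → Apr 17, 1972: 366 days (Feb 29, 1972 is in that span).
Apr 17, 1972 → Apr 17, 1973: 365 days.
Apr 17, 1973 → Apr 17, 1974: 365 days.
Apr 17, 1974 → Apr 17, 1975: 365 days.
Apr 17, 1975 → Apr 17, 1976: 366 days (Feb 29, 1976 is in that span).
Apr 17, 1976 → Apr 17, 1977: 365 days.
Apr 17, 1977 → Apr 17, 1978: 365 days.
Apr 17, 1978 → Apr 17, 1979: 365 days.
Apr 17, 1979 → Apr 17, 1980: 366 days (Feb 29, 1980 is in that span).
Apr 17, 1980 → Apr 17, 1981: 365 days.
Apr 17, 1981 → Apr 17, 1982: 365 days.
Apr 17, 1982 → Apr 17, 1983: 365 days.
Apr 17, 1983 → May 17, 1983: 30 days (April has 30).
May 17, 1983 → Jun 17, 1983: 31 days (May has 31).
Jun 17, 1983 → Jul 17, 1983: 30 days (June has 30).
Jul 17, 1983 → Jul 24, 1983: 7 days.
Total: 5942 days.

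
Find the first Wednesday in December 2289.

December 4, 2289

December 1, 2289 is a Sunday.
The first Wednesday is therefore December 4 (3 days later).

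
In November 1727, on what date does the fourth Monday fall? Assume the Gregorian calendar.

November 24, 1727

November 1, 1727 is a Saturday.
The first Monday is therefore November 3 (2 days later).
The fourth Monday is 3 + 3×7 = November 24.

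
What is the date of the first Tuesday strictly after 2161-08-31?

Aug 31, 2161 is a Monday.
From Monday to the next Tuesday is 1 day.
Aug 31, 2161 + 1 = Sep 1, 2161.

September 1, 2161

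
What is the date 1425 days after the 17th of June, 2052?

+365 (one year) → Jun 17, 2053 (1060 left).
+365 (one year) → Jun 17, 2054 (695 left).
+365 (one year) → Jun 17, 2055 (330 left).
Jun has 30 days: +14 → Jul 1, 2055 (316 left).
Jul has 31 days: +31 → Aug 1, 2055 (285 left).
Aug has 31 days: +31 → Sep 1, 2055 (254 left).
Sep has 30 days: +30 → Oct 1, 2055 (224 left).
Oct has 31 days: +31 → Nov 1, 2055 (193 left).
Nov has 30 days: +30 → Dec 1, 2055 (163 left).
Dec has 31 days: +31 → Jan 1, 2056 (132 left).
Jan has 31 days: +31 → Feb 1, 2056 (101 left).
Feb has 29 days: +29 → Mar 1, 2056 (72 left).
Mar has 31 days: +31 → Apr 1, 2056 (41 left).
Apr has 30 days: +30 → May 1, 2056 (11 left).
+11 → May 12, 2056.

May 12, 2056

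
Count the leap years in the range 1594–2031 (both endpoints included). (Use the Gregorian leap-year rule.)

106

Multiples of 4 in [1594,2031]: 109.
Of those, multiples of 100: 5 (not leap unless ÷400).
Multiples of 400: 2.
Leap years = 109 − 5 + 2 = 106.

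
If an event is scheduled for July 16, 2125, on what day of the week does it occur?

Doomsday rule: the anchor day for the 2100s is Sunday. For year 25: 25÷12 = 2 r 1, and 1÷4 = 0, so 2+1+0 = 3.
Sunday + 3 ≡ Wednesday — that's 2125's doomsday.
In July the doomsday date is Jul 11.
Jul 16 is 5 days after Jul 11; 5 mod 7 = 5, so Wednesday + 5 = Monday.

Monday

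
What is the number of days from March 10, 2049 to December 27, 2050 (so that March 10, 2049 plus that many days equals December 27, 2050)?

Mar 10, 2049 → Mar 10, 2050: 365 days.
Mar 10, 2050 → Apr 10, 2050: 31 days (March has 31).
Apr 10, 2050 → May 10, 2050: 30 days (April has 30).
May 10, 2050 → Jun 10, 2050: 31 days (May has 31).
Jun 10, 2050 → Jul 10, 2050: 30 days (June has 30).
Jul 10, 2050 → Aug 10, 2050: 31 days (July has 31).
Aug 10, 2050 → Sep 10, 2050: 31 days (August has 31).
Sep 10, 2050 → Oct 10, 2050: 30 days (September has 30).
Oct 10, 2050 → Nov 10, 2050: 31 days (October has 31).
Nov 10, 2050 → Dec 10, 2050: 30 days (November has 30).
Dec 10, 2050 → Dec 27, 2050: 17 days.
Total: 657 days.

657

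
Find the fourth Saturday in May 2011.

May 1, 2011 is a Sunday.
The first Saturday is therefore May 7 (6 days later).
The fourth Saturday is 7 + 3×7 = May 28.

May 28, 2011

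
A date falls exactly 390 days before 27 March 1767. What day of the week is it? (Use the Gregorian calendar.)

First find the weekday of Mar 27, 1767. Doomsday rule: the anchor day for the 1700s is Sunday. For year 67: 67÷12 = 5 r 7, and 7÷4 = 1, so 5+7+1 = 13.
Sunday + 13 ≡ Saturday — that's 1767's doomsday.
In March the doomsday date is Mar 14.
Mar 27 is 13 days after Mar 14; 13 mod 7 = 6, so Saturday + 6 = Friday.
390 mod 7 = 5, so 390 days before a Friday is Friday − 5 = Sunday.

Sunday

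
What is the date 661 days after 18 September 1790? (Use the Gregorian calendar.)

July 10, 1792

+365 (one year) → Sep 18, 1791 (296 left).
Sep has 30 days: +13 → Oct 1, 1791 (283 left).
Oct has 31 days: +31 → Nov 1, 1791 (252 left).
Nov has 30 days: +30 → Dec 1, 1791 (222 left).
Dec has 31 days: +31 → Jan 1, 1792 (191 left).
Jan has 31 days: +31 → Feb 1, 1792 (160 left).
Feb has 29 days: +29 → Mar 1, 1792 (131 left).
Mar has 31 days: +31 → Apr 1, 1792 (100 left).
Apr has 30 days: +30 → May 1, 1792 (70 left).
May has 31 days: +31 → Jun 1, 1792 (39 left).
Jun has 30 days: +30 → Jul 1, 1792 (9 left).
+9 → Jul 10, 1792.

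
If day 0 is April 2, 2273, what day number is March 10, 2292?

Apr 2, 2273 → Apr 2, 2274: 365 days.
Apr 2, 2274 → Apr 2, 2275: 365 days.
Apr 2, 2275 → Apr 2, 2276: 366 days (Feb 29, 2276 is in that span).
Apr 2, 2276 → Apr 2, 2277: 365 days.
Apr 2, 2277 → Apr 2, 2278: 365 days.
Apr 2, 2278 → Apr 2, 2279: 365 days.
Apr 2, 2279 → Apr 2, 2280: 366 days (Feb 29, 2280 is in that span).
Apr 2, 2280 → Apr 2, 2281: 365 days.
Apr 2, 2281 → Apr 2, 2282: 365 days.
Apr 2, 2282 → Apr 2, 2283: 365 days.
Apr 2, 2283 → Apr 2, 2284: 366 days (Feb 29, 2284 is in that span).
Apr 2, 2284 → Apr 2, 2285: 365 days.
Apr 2, 2285 → Apr 2, 2286: 365 days.
Apr 2, 2286 → Apr 2, 2287: 365 days.
Apr 2, 2287 → Apr 2, 2288: 366 days (Feb 29, 2288 is in that span).
Apr 2, 2288 → Apr 2, 2289: 365 days.
Apr 2, 2289 → Apr 2, 2290: 365 days.
Apr 2, 2290 → Apr 2, 2291: 365 days.
Apr 2, 2291 → May 2, 2291: 30 days (April has 30).
May 2, 2291 → Jun 2, 2291: 31 days (May has 31).
Jun 2, 2291 → Jul 2, 2291: 30 days (June has 30).
Jul 2, 2291 → Aug 2, 2291: 31 days (July has 31).
Aug 2, 2291 → Sep 2, 2291: 31 days (August has 31).
Sep 2, 2291 → Oct 2, 2291: 30 days (September has 30).
Oct 2, 2291 → Nov 2, 2291: 31 days (October has 31).
Nov 2, 2291 → Dec 2, 2291: 30 days (November has 30).
Dec 2, 2291 → Jan 2, 2292: 31 days (December has 31).
Jan 2, 2292 → Feb 2, 2292: 31 days (January has 31).
Feb 2, 2292 → Mar 2, 2292: 29 days (February has 29).
Mar 2, 2292 → Mar 10, 2292: 8 days.
Total: 6917 days.

6917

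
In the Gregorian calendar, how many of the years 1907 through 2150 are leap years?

Multiples of 4 in [1907,2150]: 61.
Of those, multiples of 100: 2 (not leap unless ÷400).
Multiples of 400: 1.
Leap years = 61 − 2 + 1 = 60.

60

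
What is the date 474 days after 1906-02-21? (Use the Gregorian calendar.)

+365 (one year) → Feb 21, 1907 (109 left).
Feb has 28 days: +8 → Mar 1, 1907 (101 left).
Mar has 31 days: +31 → Apr 1, 1907 (70 left).
Apr has 30 days: +30 → May 1, 1907 (40 left).
May has 31 days: +31 → Jun 1, 1907 (9 left).
+9 → Jun 10, 1907.

June 10, 1907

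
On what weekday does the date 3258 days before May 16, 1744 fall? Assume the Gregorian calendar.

Wednesday

First find the weekday of May 16, 1744. Doomsday rule: the anchor day for the 1700s is Sunday. For year 44: 44÷12 = 3 r 8, and 8÷4 = 2, so 3+8+2 = 13.
Sunday + 13 ≡ Saturday — that's 1744's doomsday.
In May the doomsday date is May 9.
May 16 is 7 days after May 9; 7 mod 7 = 0, so Saturday + 0 = Saturday.
3258 mod 7 = 3, so 3258 days before a Saturday is Saturday − 3 = Wednesday.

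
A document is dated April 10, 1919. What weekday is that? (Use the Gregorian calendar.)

January 1, 1919 is a Wednesday.
Jan 1, 1919 → Feb 1, 1919: 31 days (January has 31).
Feb 1, 1919 → Mar 1, 1919: 28 days (February has 28).
Mar 1, 1919 → Apr 1, 1919: 31 days (March has 31).
Apr 1, 1919 → Apr 10, 1919: 9 days.
Total: 99 days.
99 mod 7 = 1, so Wednesday + 1 = Thursday.

Thursday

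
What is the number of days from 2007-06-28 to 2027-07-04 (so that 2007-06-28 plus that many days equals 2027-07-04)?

7311

Jun 28, 2007 → Jun 28, 2008: 366 days (Feb 29, 2008 is in that span).
Jun 28, 2008 → Jun 28, 2009: 365 days.
Jun 28, 2009 → Jun 28, 2010: 365 days.
Jun 28, 2010 → Jun 28, 2011: 365 days.
Jun 28, 2011 → Jun 28, 2012: 366 days (Feb 29, 2012 is in that span).
Jun 28, 2012 → Jun 28, 2013: 365 days.
Jun 28, 2013 → Jun 28, 2014: 365 days.
Jun 28, 2014 → Jun 28, 2015: 365 days.
Jun 28, 2015 → Jun 28, 2016: 366 days (Feb 29, 2016 is in that span).
Jun 28, 2016 → Jun 28, 2017: 365 days.
Jun 28, 2017 → Jun 28, 2018: 365 days.
Jun 28, 2018 → Jun 28, 2019: 365 days.
Jun 28, 2019 → Jun 28, 2020: 366 days (Feb 29, 2020 is in that span).
Jun 28, 2020 → Jun 28, 2021: 365 days.
Jun 28, 2021 → Jun 28, 2022: 365 days.
Jun 28, 2022 → Jun 28, 2023: 365 days.
Jun 28, 2023 → Jun 28, 2024: 366 days (Feb 29, 2024 is in that span).
Jun 28, 2024 → Jun 28, 2025: 365 days.
Jun 28, 2025 → Jun 28, 2026: 365 days.
Jun 28, 2026 → Jul 28, 2026: 30 days (June has 30).
Jul 28, 2026 → Aug 28, 2026: 31 days (July has 31).
Aug 28, 2026 → Sep 28, 2026: 31 days (August has 31).
Sep 28, 2026 → Oct 28, 2026: 30 days (September has 30).
Oct 28, 2026 → Nov 28, 2026: 31 days (October has 31).
Nov 28, 2026 → Dec 28, 2026: 30 days (November has 30).
Dec 28, 2026 → Jan 28, 2027: 31 days (December has 31).
Jan 28, 2027 → Feb 28, 2027: 31 days (January has 31).
Feb 28, 2027 → Mar 28, 2027: 28 days (February has 28).
Mar 28, 2027 → Apr 28, 2027: 31 days (March has 31).
Apr 28, 2027 → May 28, 2027: 30 days (April has 30).
May 28, 2027 → Jun 28, 2027: 31 days (May has 31).
Jun 28, 2027 → Jul 4, 2027: 6 days.
Total: 7311 days.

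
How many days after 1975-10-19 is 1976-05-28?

222

Oct 19, 1975 → Nov 19, 1975: 31 days (October has 31).
Nov 19, 1975 → Dec 19, 1975: 30 days (November has 30).
Dec 19, 1975 → Jan 19, 1976: 31 days (December has 31).
Jan 19, 1976 → Feb 19, 1976: 31 days (January has 31).
Feb 19, 1976 → Mar 19, 1976: 29 days (February has 29).
Mar 19, 1976 → Apr 19, 1976: 31 days (March has 31).
Apr 19, 1976 → May 19, 1976: 30 days (April has 30).
May 19, 1976 → May 28, 1976: 9 days.
Total: 222 days.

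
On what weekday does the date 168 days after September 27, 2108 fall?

Thursday

Sep 27, 2108 is a Thursday.
168 mod 7 = 0, so 168 days after a Thursday is Thursday + 0 = Thursday.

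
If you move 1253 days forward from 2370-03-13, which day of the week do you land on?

Friday

First find the weekday of Mar 13, 2370. Doomsday rule: the anchor day for the 2300s is Wednesday. For year 70: 70÷12 = 5 r 10, and 10÷4 = 2, so 5+10+2 = 17.
Wednesday + 17 ≡ Saturday — that's 2370's doomsday.
In March the doomsday date is Mar 14.
Mar 13 is 1 day before Mar 14; 1 mod 7 = 1, so Saturday − 1 = Friday.
1253 mod 7 = 0, so 1253 days after a Friday is Friday + 0 = Friday.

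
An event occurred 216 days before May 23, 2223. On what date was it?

−23 → Apr 30, 2223 (end of Apr, 30 days; 193 left).
−30 → Mar 31, 2223 (end of Mar, 31 days; 163 left).
−31 → Feb 28, 2223 (end of Feb, 28 days; 132 left).
−28 → Jan 31, 2223 (end of Jan, 31 days; 104 left).
−31 → Dec 31, 2222 (end of Dec, 31 days; 73 left).
−31 → Nov 30, 2222 (end of Nov, 30 days; 42 left).
−30 → Oct 31, 2222 (end of Oct, 31 days; 12 left).
−12 → Oct 19, 2222.

October 19, 2222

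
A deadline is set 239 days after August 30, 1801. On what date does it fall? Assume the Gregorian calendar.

April 26, 1802

Aug has 31 days: +2 → Sep 1, 1801 (237 left).
Sep has 30 days: +30 → Oct 1, 1801 (207 left).
Oct has 31 days: +31 → Nov 1, 1801 (176 left).
Nov has 30 days: +30 → Dec 1, 1801 (146 left).
Dec has 31 days: +31 → Jan 1, 1802 (115 left).
Jan has 31 days: +31 → Feb 1, 1802 (84 left).
Feb has 28 days: +28 → Mar 1, 1802 (56 left).
Mar has 31 days: +31 → Apr 1, 1802 (25 left).
+25 → Apr 26, 1802.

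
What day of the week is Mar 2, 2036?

Sunday

January 1, 2036 is a Tuesday.
Jan 1, 2036 → Feb 1, 2036: 31 days (January has 31).
Feb 1, 2036 → Mar 1, 2036: 29 days (February has 29).
Mar 1, 2036 → Mar 2, 2036: 1 days.
Total: 61 days.
61 mod 7 = 5, so Tuesday + 5 = Sunday.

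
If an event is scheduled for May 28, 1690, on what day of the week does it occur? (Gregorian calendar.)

Doomsday rule: the anchor day for the 1600s is Tuesday. For year 90: 90÷12 = 7 r 6, and 6÷4 = 1, so 7+6+1 = 14.
Tuesday + 14 ≡ Tuesday — that's 1690's doomsday.
In May the doomsday date is May 9.
May 28 is 19 days after May 9; 19 mod 7 = 5, so Tuesday + 5 = Sunday.

Sunday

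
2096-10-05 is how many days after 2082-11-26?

Nov 26, 2082 → Nov 26, 2083: 365 days.
Nov 26, 2083 → Nov 26, 2084: 366 days (Feb 29, 2084 is in that span).
Nov 26, 2084 → Nov 26, 2085: 365 days.
Nov 26, 2085 → Nov 26, 2086: 365 days.
Nov 26, 2086 → Nov 26, 2087: 365 days.
Nov 26, 2087 → Nov 26, 2088: 366 days (Feb 29, 2088 is in that span).
Nov 26, 2088 → Nov 26, 2089: 365 days.
Nov 26, 2089 → Nov 26, 2090: 365 days.
Nov 26, 2090 → Nov 26, 2091: 365 days.
Nov 26, 2091 → Nov 26, 2092: 366 days (Feb 29, 2092 is in that span).
Nov 26, 2092 → Nov 26, 2093: 365 days.
Nov 26, 2093 → Nov 26, 2094: 365 days.
Nov 26, 2094 → Nov 26, 2095: 365 days.
Nov 26, 2095 → Dec 26, 2095: 30 days (November has 30).
Dec 26, 2095 → Jan 26, 2096: 31 days (December has 31).
Jan 26, 2096 → Feb 26, 2096: 31 days (January has 31).
Feb 26, 2096 → Mar 26, 2096: 29 days (February has 29).
Mar 26, 2096 → Apr 26, 2096: 31 days (March has 31).
Apr 26, 2096 → May 26, 2096: 30 days (April has 30).
May 26, 2096 → Jun 26, 2096: 31 days (May has 31).
Jun 26, 2096 → Jul 26, 2096: 30 days (June has 30).
Jul 26, 2096 → Aug 26, 2096: 31 days (July has 31).
Aug 26, 2096 → Sep 26, 2096: 31 days (August has 31).
Sep 26, 2096 → Oct 5, 2096: 9 days.
Total: 5062 days.

5062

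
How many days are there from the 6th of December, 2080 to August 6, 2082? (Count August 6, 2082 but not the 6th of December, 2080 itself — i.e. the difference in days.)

Dec 6, 2080 → Dec 6, 2081: 365 days.
Dec 6, 2081 → Jan 6, 2082: 31 days (December has 31).
Jan 6, 2082 → Feb 6, 2082: 31 days (January has 31).
Feb 6, 2082 → Mar 6, 2082: 28 days (February has 28).
Mar 6, 2082 → Apr 6, 2082: 31 days (March has 31).
Apr 6, 2082 → May 6, 2082: 30 days (April has 30).
May 6, 2082 → Jun 6, 2082: 31 days (May has 31).
Jun 6, 2082 → Jul 6, 2082: 30 days (June has 30).
Jul 6, 2082 → Aug 6, 2082: 31 days.
Total: 608 days.

608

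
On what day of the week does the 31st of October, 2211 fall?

Thursday

Doomsday rule: the anchor day for the 2200s is Friday. For year 11: 11÷12 = 0 r 11, and 11÷4 = 2, so 0+11+2 = 13.
Friday + 13 ≡ Thursday — that's 2211's doomsday.
In October the doomsday date is Oct 10.
Oct 31 is 21 days after Oct 10; 21 mod 7 = 0, so Thursday + 0 = Thursday.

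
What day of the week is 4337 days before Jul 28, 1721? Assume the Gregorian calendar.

First find the weekday of Jul 28, 1721. Doomsday rule: the anchor day for the 1700s is Sunday. For year 21: 21÷12 = 1 r 9, and 9÷4 = 2, so 1+9+2 = 12.
Sunday + 12 ≡ Friday — that's 1721's doomsday.
In July the doomsday date is Jul 11.
Jul 28 is 17 days after Jul 11; 17 mod 7 = 3, so Friday + 3 = Monday.
4337 mod 7 = 4, so 4337 days before a Monday is Monday − 4 = Thursday.

Thursday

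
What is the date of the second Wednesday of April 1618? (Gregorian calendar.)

April 11, 1618

April 1, 1618 is a Sunday.
The first Wednesday is therefore April 4 (3 days later).
The second Wednesday is 4 + 1×7 = April 11.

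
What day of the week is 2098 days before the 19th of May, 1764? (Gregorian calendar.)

First find the weekday of May 19, 1764. Doomsday rule: the anchor day for the 1700s is Sunday. For year 64: 64÷12 = 5 r 4, and 4÷4 = 1, so 5+4+1 = 10.
Sunday + 10 ≡ Wednesday — that's 1764's doomsday.
In May the doomsday date is May 9.
May 19 is 10 days after May 9; 10 mod 7 = 3, so Wednesday + 3 = Saturday.
2098 mod 7 = 5, so 2098 days before a Saturday is Saturday − 5 = Monday.

Monday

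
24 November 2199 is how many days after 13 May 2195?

May 13, 2195 → May 13, 2196: 366 days (Feb 29, 2196 is in that span).
May 13, 2196 → May 13, 2197: 365 days.
May 13, 2197 → May 13, 2198: 365 days.
May 13, 2198 → May 13, 2199: 365 days.
May 13, 2199 → Jun 13, 2199: 31 days (May has 31).
Jun 13, 2199 → Jul 13, 2199: 30 days (June has 30).
Jul 13, 2199 → Aug 13, 2199: 31 days (July has 31).
Aug 13, 2199 → Sep 13, 2199: 31 days (August has 31).
Sep 13, 2199 → Oct 13, 2199: 30 days (September has 30).
Oct 13, 2199 → Nov 13, 2199: 31 days (October has 31).
Nov 13, 2199 → Nov 24, 2199: 11 days.
Total: 1656 days.

1656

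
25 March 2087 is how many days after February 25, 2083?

Feb 25, 2083 → Feb 25, 2084: 365 days.
Feb 25, 2084 → Feb 25, 2085: 366 days (Feb 29, 2084 is in that span).
Feb 25, 2085 → Feb 25, 2086: 365 days.
Feb 25, 2086 → Mar 25, 2086: 28 days (February has 28).
Mar 25, 2086 → Apr 25, 2086: 31 days (March has 31).
Apr 25, 2086 → May 25, 2086: 30 days (April has 30).
May 25, 2086 → Jun 25, 2086: 31 days (May has 31).
Jun 25, 2086 → Jul 25, 2086: 30 days (June has 30).
Jul 25, 2086 → Aug 25, 2086: 31 days (July has 31).
Aug 25, 2086 → Sep 25, 2086: 31 days (August has 31).
Sep 25, 2086 → Oct 25, 2086: 30 days (September has 30).
Oct 25, 2086 → Nov 25, 2086: 31 days (October has 31).
Nov 25, 2086 → Dec 25, 2086: 30 days (November has 30).
Dec 25, 2086 → Jan 25, 2087: 31 days (December has 31).
Jan 25, 2087 → Feb 25, 2087: 31 days (January has 31).
Feb 25, 2087 → Mar 25, 2087: 28 days.
Total: 1489 days.

1489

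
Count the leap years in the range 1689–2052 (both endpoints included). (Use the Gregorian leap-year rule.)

Multiples of 4 in [1689,2052]: 91.
Of those, multiples of 100: 4 (not leap unless ÷400).
Multiples of 400: 1.
Leap years = 91 − 4 + 1 = 88.

88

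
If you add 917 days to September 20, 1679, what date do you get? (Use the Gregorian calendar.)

+366 (one year; includes Feb 29, 1680) → Sep 20, 1680 (551 left).
+365 (one year) → Sep 20, 1681 (186 left).
Sep has 30 days: +11 → Oct 1, 1681 (175 left).
Oct has 31 days: +31 → Nov 1, 1681 (144 left).
Nov has 30 days: +30 → Dec 1, 1681 (114 left).
Dec has 31 days: +31 → Jan 1, 1682 (83 left).
Jan has 31 days: +31 → Feb 1, 1682 (52 left).
Feb has 28 days: +28 → Mar 1, 1682 (24 left).
+24 → Mar 25, 1682.

March 25, 1682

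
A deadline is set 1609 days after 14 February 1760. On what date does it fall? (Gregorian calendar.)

July 11, 1764

+366 (one year; includes Feb 29, 1760) → Feb 14, 1761 (1243 left).
+365 (one year) → Feb 14, 1762 (878 left).
+365 (one year) → Feb 14, 1763 (513 left).
+365 (one year) → Feb 14, 1764 (148 left).
Feb has 29 days: +16 → Mar 1, 1764 (132 left).
Mar has 31 days: +31 → Apr 1, 1764 (101 left).
Apr has 30 days: +30 → May 1, 1764 (71 left).
May has 31 days: +31 → Jun 1, 1764 (40 left).
Jun has 30 days: +30 → Jul 1, 1764 (10 left).
+10 → Jul 11, 1764.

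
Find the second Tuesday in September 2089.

September 1, 2089 is a Thursday.
The first Tuesday is therefore September 6 (5 days later).
The second Tuesday is 6 + 1×7 = September 13.

September 13, 2089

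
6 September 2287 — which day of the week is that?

Tuesday

Doomsday rule: the anchor day for the 2200s is Friday. For year 87: 87÷12 = 7 r 3, and 3÷4 = 0, so 7+3+0 = 10.
Friday + 10 ≡ Monday — that's 2287's doomsday.
In September the doomsday date is Sep 5.
Sep 6 is 1 day after Sep 5; 1 mod 7 = 1, so Monday + 1 = Tuesday.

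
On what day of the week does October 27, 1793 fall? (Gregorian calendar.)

Doomsday rule: the anchor day for the 1700s is Sunday. For year 93: 93÷12 = 7 r 9, and 9÷4 = 2, so 7+9+2 = 18.
Sunday + 18 ≡ Thursday — that's 1793's doomsday.
In October the doomsday date is Oct 10.
Oct 27 is 17 days after Oct 10; 17 mod 7 = 3, so Thursday + 3 = Sunday.

Sunday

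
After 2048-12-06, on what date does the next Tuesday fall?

December 8, 2048

Dec 6, 2048 is a Sunday.
From Sunday to the next Tuesday is 2 days.
Dec 6, 2048 + 2 = Dec 8, 2048.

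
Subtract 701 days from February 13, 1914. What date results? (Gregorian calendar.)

−365 (one year) → Feb 13, 1913 (336 left).
−13 → Jan 31, 1913 (end of Jan, 31 days; 323 left).
−31 → Dec 31, 1912 (end of Dec, 31 days; 292 left).
−31 → Nov 30, 1912 (end of Nov, 30 days; 261 left).
−30 → Oct 31, 1912 (end of Oct, 31 days; 231 left).
−31 → Sep 30, 1912 (end of Sep, 30 days; 200 left).
−30 → Aug 31, 1912 (end of Aug, 31 days; 170 left).
−31 → Jul 31, 1912 (end of Jul, 31 days; 139 left).
−31 → Jun 30, 1912 (end of Jun, 30 days; 108 left).
−30 → May 31, 1912 (end of May, 31 days; 78 left).
−31 → Apr 30, 1912 (end of Apr, 30 days; 47 left).
−30 → Mar 31, 1912 (end of Mar, 31 days; 17 left).
−17 → Mar 14, 1912.

March 14, 1912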